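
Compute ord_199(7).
99

199 is prime, so ord(7) divides φ(199) = 198.
Divisors of 198: 1, 2, 3, 6, 9, 11, 18, 22, 33, 66, 99, 198.
Repeated squaring: 7^1 ≡ 7, 7^2 ≡ 49, 7^4 ≡ 13, 7^8 ≡ 169, 7^16 ≡ 104, 7^32 ≡ 70, 7^64 ≡ 124, 7^128 ≡ 53 (mod 199).
Test 7^d mod 199 for each divisor d in increasing order:
7^1 ≡ 7
7^2 ≡ 49
7^3 = 7^2·7^1 ≡ 144
7^6 = 7^4·7^2 ≡ 40
7^9 = 7^8·7^1 ≡ 188
7^11 = 7^8·7^2·7^1 ≡ 58
7^18 = 7^16·7^2 ≡ 121
7^22 = 7^16·7^4·7^2 ≡ 180
7^33 = 7^32·7^1 ≡ 92
7^66 = 7^64·7^2 ≡ 106
7^99 = 7^64·7^32·7^2·7^1 ≡ 1  ← first divisor giving 1
The order is 99.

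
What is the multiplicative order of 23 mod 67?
33

67 is prime, so ord(23) divides φ(67) = 66.
Divisors of 66: 1, 2, 3, 6, 11, 22, 33, 66.
Repeated squaring: 23^1 ≡ 23, 23^2 ≡ 60, 23^4 ≡ 49, 23^8 ≡ 56, 23^16 ≡ 54, 23^32 ≡ 35, 23^64 ≡ 19 (mod 67).
Test 23^d mod 67 for each divisor d in increasing order:
23^1 ≡ 23
23^2 ≡ 60
23^3 = 23^2·23^1 ≡ 40
23^6 = 23^4·23^2 ≡ 59
23^11 = 23^8·23^2·23^1 ≡ 29
23^22 = 23^16·23^4·23^2 ≡ 37
23^33 = 23^32·23^1 ≡ 1  ← first divisor giving 1
The order is 33.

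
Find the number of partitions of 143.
20390982757

p(n) counts ways to write n as a sum of positive integers (order ignored).
Euler's pentagonal recurrence: p(k) = p(k-1) + p(k-2) - p(k-5) - p(k-7) + p(k-12) + p(k-15) - ... (offsets j(3j∓1)/2, signs ++--, p(0)=1, p(<0)=0).
DP table for k = 0..142: p(0)=1, p(1)=1, p(2)=2, p(3)=3, p(4)=5, p(5)=7, p(6)=11, p(7)=15, p(8)=22, p(9)=30, p(10)=42, p(11)=56, p(12)=77, p(13)=101, p(14)=135, p(15)=176, p(16)=231, p(17)=297, p(18)=385, p(19)=490, p(20)=627, p(21)=792, p(22)=1002, p(23)=1255, p(24)=1575, p(25)=1958, p(26)=2436, p(27)=3010, p(28)=3718, p(29)=4565, p(30)=5604, p(31)=6842, p(32)=8349, p(33)=10143, p(34)=12310, p(35)=14883, p(36)=17977, p(37)=21637, p(38)=26015, p(39)=31185, p(40)=37338, p(41)=44583, p(42)=53174, p(43)=63261, p(44)=75175, p(45)=89134, p(46)=105558, p(47)=124754, p(48)=147273, p(49)=173525, p(50)=204226, p(51)=239943, p(52)=281589, p(53)=329931, p(54)=386155, p(55)=451276, p(56)=526823, p(57)=614154, p(58)=715220, p(59)=831820, p(60)=966467, p(61)=1121505, p(62)=1300156, p(63)=1505499, p(64)=1741630, p(65)=2012558, p(66)=2323520, p(67)=2679689, p(68)=3087735, p(69)=3554345, p(70)=4087968, p(71)=4697205, p(72)=5392783, p(73)=6185689, p(74)=7089500, p(75)=8118264, p(76)=9289091, p(77)=10619863, p(78)=12132164, p(79)=13848650, p(80)=15796476, p(81)=18004327, p(82)=20506255, p(83)=23338469, p(84)=26543660, p(85)=30167357, p(86)=34262962, p(87)=38887673, p(88)=44108109, p(89)=49995925, p(90)=56634173, p(91)=64112359, p(92)=72533807, p(93)=82010177, p(94)=92669720, p(95)=104651419, p(96)=118114304, p(97)=133230930, p(98)=150198136, p(99)=169229875, p(100)=190569292, p(101)=214481126, p(102)=241265379, p(103)=271248950, p(104)=304801365, p(105)=342325709, p(106)=384276336, p(107)=431149389, p(108)=483502844, p(109)=541946240, p(110)=607163746, p(111)=679903203, p(112)=761002156, p(113)=851376628, p(114)=952050665, p(115)=1064144451, p(116)=1188908248, p(117)=1327710076, p(118)=1482074143, p(119)=1653668665, p(120)=1844349560, p(121)=2056148051, p(122)=2291320912, p(123)=2552338241, p(124)=2841940500, p(125)=3163127352, p(126)=3519222692, p(127)=3913864295, p(128)=4351078600, p(129)=4835271870, p(130)=5371315400, p(131)=5964539504, p(132)=6620830889, p(133)=7346629512, p(134)=8149040695, p(135)=9035836076, p(136)=10015581680, p(137)=11097645016, p(138)=12292341831, p(139)=13610949895, p(140)=15065878135, p(141)=16670689208, p(142)=18440293320.
Final step: p(143) = p(142) + p(141) - p(138) - p(136) + p(131) + p(128) - p(121) - p(117) + p(108) + p(103) - p(92) - p(86) + p(73) + p(66) - p(51) - p(43) + p(26) + p(17)
= 18440293320 + 16670689208 - 12292341831 - 10015581680 + 5964539504 + 4351078600 - 2056148051 - 1327710076 + 483502844 + 271248950 - 72533807 - 34262962 + 6185689 + 2323520 - 239943 - 63261 + 2436 + 297
= 20390982757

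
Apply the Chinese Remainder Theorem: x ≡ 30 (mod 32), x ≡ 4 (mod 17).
446

Using Chinese Remainder Theorem:
M = 32 × 17 = 544
M1 = 17, M2 = 32
y1 = 17^(-1) mod 32 = 17
y2 = 32^(-1) mod 17 = 8
x = (30×17×17 + 4×32×8) mod 544 = 446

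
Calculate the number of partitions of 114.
952050665

p(n) counts ways to write n as a sum of positive integers (order ignored).
Euler's pentagonal recurrence: p(k) = p(k-1) + p(k-2) - p(k-5) - p(k-7) + p(k-12) + p(k-15) - ... (offsets j(3j∓1)/2, signs ++--, p(0)=1, p(<0)=0).
DP table for k = 0..113: p(0)=1, p(1)=1, p(2)=2, p(3)=3, p(4)=5, p(5)=7, p(6)=11, p(7)=15, p(8)=22, p(9)=30, p(10)=42, p(11)=56, p(12)=77, p(13)=101, p(14)=135, p(15)=176, p(16)=231, p(17)=297, p(18)=385, p(19)=490, p(20)=627, p(21)=792, p(22)=1002, p(23)=1255, p(24)=1575, p(25)=1958, p(26)=2436, p(27)=3010, p(28)=3718, p(29)=4565, p(30)=5604, p(31)=6842, p(32)=8349, p(33)=10143, p(34)=12310, p(35)=14883, p(36)=17977, p(37)=21637, p(38)=26015, p(39)=31185, p(40)=37338, p(41)=44583, p(42)=53174, p(43)=63261, p(44)=75175, p(45)=89134, p(46)=105558, p(47)=124754, p(48)=147273, p(49)=173525, p(50)=204226, p(51)=239943, p(52)=281589, p(53)=329931, p(54)=386155, p(55)=451276, p(56)=526823, p(57)=614154, p(58)=715220, p(59)=831820, p(60)=966467, p(61)=1121505, p(62)=1300156, p(63)=1505499, p(64)=1741630, p(65)=2012558, p(66)=2323520, p(67)=2679689, p(68)=3087735, p(69)=3554345, p(70)=4087968, p(71)=4697205, p(72)=5392783, p(73)=6185689, p(74)=7089500, p(75)=8118264, p(76)=9289091, p(77)=10619863, p(78)=12132164, p(79)=13848650, p(80)=15796476, p(81)=18004327, p(82)=20506255, p(83)=23338469, p(84)=26543660, p(85)=30167357, p(86)=34262962, p(87)=38887673, p(88)=44108109, p(89)=49995925, p(90)=56634173, p(91)=64112359, p(92)=72533807, p(93)=82010177, p(94)=92669720, p(95)=104651419, p(96)=118114304, p(97)=133230930, p(98)=150198136, p(99)=169229875, p(100)=190569292, p(101)=214481126, p(102)=241265379, p(103)=271248950, p(104)=304801365, p(105)=342325709, p(106)=384276336, p(107)=431149389, p(108)=483502844, p(109)=541946240, p(110)=607163746, p(111)=679903203, p(112)=761002156, p(113)=851376628.
Final step: p(114) = p(113) + p(112) - p(109) - p(107) + p(102) + p(99) - p(92) - p(88) + p(79) + p(74) - p(63) - p(57) + p(44) + p(37) - p(22) - p(14)
= 851376628 + 761002156 - 541946240 - 431149389 + 241265379 + 169229875 - 72533807 - 44108109 + 13848650 + 7089500 - 1505499 - 614154 + 75175 + 21637 - 1002 - 135
= 952050665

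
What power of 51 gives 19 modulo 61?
22

Baby-step giant-step with step n = ⌈√61⌉ = 8.
Baby steps 51^j mod 61 (j:value) for j=0..7: 0:1, 1:51, 2:39, 3:37, 4:57, 5:40, 6:27, 7:35.
Giant-step multiplier: 51^(-8) ≡ 51^(60-8) = 51^52 ≡ 42 (mod 61).
Giant steps γ_i = 19·42^i mod 61: γ_0=19, γ_1=5, γ_2=27 (in table at j=6).
x = i·n + j = 2·8 + 6 = 22.
Check: 51^22 ≡ 19 (mod 61).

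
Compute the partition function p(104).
304801365

p(n) counts ways to write n as a sum of positive integers (order ignored).
Euler's pentagonal recurrence: p(k) = p(k-1) + p(k-2) - p(k-5) - p(k-7) + p(k-12) + p(k-15) - ... (offsets j(3j∓1)/2, signs ++--, p(0)=1, p(<0)=0).
DP table for k = 0..103: p(0)=1, p(1)=1, p(2)=2, p(3)=3, p(4)=5, p(5)=7, p(6)=11, p(7)=15, p(8)=22, p(9)=30, p(10)=42, p(11)=56, p(12)=77, p(13)=101, p(14)=135, p(15)=176, p(16)=231, p(17)=297, p(18)=385, p(19)=490, p(20)=627, p(21)=792, p(22)=1002, p(23)=1255, p(24)=1575, p(25)=1958, p(26)=2436, p(27)=3010, p(28)=3718, p(29)=4565, p(30)=5604, p(31)=6842, p(32)=8349, p(33)=10143, p(34)=12310, p(35)=14883, p(36)=17977, p(37)=21637, p(38)=26015, p(39)=31185, p(40)=37338, p(41)=44583, p(42)=53174, p(43)=63261, p(44)=75175, p(45)=89134, p(46)=105558, p(47)=124754, p(48)=147273, p(49)=173525, p(50)=204226, p(51)=239943, p(52)=281589, p(53)=329931, p(54)=386155, p(55)=451276, p(56)=526823, p(57)=614154, p(58)=715220, p(59)=831820, p(60)=966467, p(61)=1121505, p(62)=1300156, p(63)=1505499, p(64)=1741630, p(65)=2012558, p(66)=2323520, p(67)=2679689, p(68)=3087735, p(69)=3554345, p(70)=4087968, p(71)=4697205, p(72)=5392783, p(73)=6185689, p(74)=7089500, p(75)=8118264, p(76)=9289091, p(77)=10619863, p(78)=12132164, p(79)=13848650, p(80)=15796476, p(81)=18004327, p(82)=20506255, p(83)=23338469, p(84)=26543660, p(85)=30167357, p(86)=34262962, p(87)=38887673, p(88)=44108109, p(89)=49995925, p(90)=56634173, p(91)=64112359, p(92)=72533807, p(93)=82010177, p(94)=92669720, p(95)=104651419, p(96)=118114304, p(97)=133230930, p(98)=150198136, p(99)=169229875, p(100)=190569292, p(101)=214481126, p(102)=241265379, p(103)=271248950.
Final step: p(104) = p(103) + p(102) - p(99) - p(97) + p(92) + p(89) - p(82) - p(78) + p(69) + p(64) - p(53) - p(47) + p(34) + p(27) - p(12) - p(4)
= 271248950 + 241265379 - 169229875 - 133230930 + 72533807 + 49995925 - 20506255 - 12132164 + 3554345 + 1741630 - 329931 - 124754 + 12310 + 3010 - 77 - 5
= 304801365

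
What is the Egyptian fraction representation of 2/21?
1/11 + 1/231

Greedy algorithm:
2/21: ceiling(21/2) = 11, use 1/11
1/231: ceiling(231/1) = 231, use 1/231
Result: 2/21 = 1/11 + 1/231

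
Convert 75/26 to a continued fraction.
[2; 1, 7, 1, 2]

Euclidean algorithm steps:
75 = 2 × 26 + 23
26 = 1 × 23 + 3
23 = 7 × 3 + 2
3 = 1 × 2 + 1
2 = 2 × 1 + 0
Continued fraction: [2; 1, 7, 1, 2]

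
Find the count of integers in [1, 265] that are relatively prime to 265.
208

265 = 5 × 53
φ(n) = n × ∏(1 - 1/p) for each prime p dividing n
φ(265) = 265 × (1 - 1/5) × (1 - 1/53) = 208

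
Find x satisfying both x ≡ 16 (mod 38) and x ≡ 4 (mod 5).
54

Using Chinese Remainder Theorem:
M = 38 × 5 = 190
M1 = 5, M2 = 38
y1 = 5^(-1) mod 38 = 23
y2 = 38^(-1) mod 5 = 2
x = (16×5×23 + 4×38×2) mod 190 = 54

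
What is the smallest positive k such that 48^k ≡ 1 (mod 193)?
48

193 is prime, so ord(48) divides φ(193) = 192.
Divisors of 192: 1, 2, 3, 4, 6, 8, 12, 16, 24, 32, 48, 64, 96, 192.
Repeated squaring: 48^1 ≡ 48, 48^2 ≡ 181, 48^4 ≡ 144, 48^8 ≡ 85, 48^16 ≡ 84, 48^32 ≡ 108, 48^64 ≡ 84, 48^128 ≡ 108 (mod 193).
Test 48^d mod 193 for each divisor d in increasing order:
48^1 ≡ 48
48^2 ≡ 181
48^3 = 48^2·48^1 ≡ 3
48^4 ≡ 144
48^6 = 48^4·48^2 ≡ 9
48^8 ≡ 85
48^12 = 48^8·48^4 ≡ 81
48^16 ≡ 84
48^24 = 48^16·48^8 ≡ 192
48^32 ≡ 108
48^48 = 48^32·48^16 ≡ 1  ← first divisor giving 1
The order is 48.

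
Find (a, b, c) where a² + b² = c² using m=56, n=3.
(3127, 336, 3145)

Euclid's formula: a = m² - n², b = 2mn, c = m² + n²
m = 56, n = 3
a = 56² - 3² = 3136 - 9 = 3127
b = 2 × 56 × 3 = 336
c = 56² + 3² = 3136 + 9 = 3145
Verification: 3127² + 336² = 9778129 + 112896 = 9891025 = 3145² ✓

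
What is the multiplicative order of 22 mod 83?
82

83 is prime, so ord(22) divides φ(83) = 82.
Divisors of 82: 1, 2, 41, 82.
Repeated squaring: 22^1 ≡ 22, 22^2 ≡ 69, 22^4 ≡ 30, 22^8 ≡ 70, 22^16 ≡ 3, 22^32 ≡ 9, 22^64 ≡ 81 (mod 83).
Test 22^d mod 83 for each divisor d in increasing order:
22^1 ≡ 22
22^2 ≡ 69
22^41 = 22^32·22^8·22^1 ≡ 82
22^82 = 22^64·22^16·22^2 ≡ 1  ← first divisor giving 1
The order is 82.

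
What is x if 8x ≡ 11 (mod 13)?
x ≡ 3 (mod 13)

gcd(8, 13) = 1, which divides 11, so solutions exist.
Find 8^(-1) mod 13 by the extended Euclidean algorithm:
13 = 1 × 8 + 5  ⟹  5 = (1)·13 + (-1)·8
8 = 1 × 5 + 3  ⟹  3 = (-1)·13 + (2)·8
5 = 1 × 3 + 2  ⟹  2 = (2)·13 + (-3)·8
3 = 1 × 2 + 1  ⟹  1 = (-3)·13 + (5)·8
So (5)·8 ≡ 1 (mod 13), i.e. 8^(-1) ≡ 5 (mod 13).
x ≡ 5 × 11 = 55 ≡ 3 (mod 13).
Check: 8 × 3 = 24 ≡ 11 (mod 13).
Unique solution: x ≡ 3 (mod 13)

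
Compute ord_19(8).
6

19 is prime, so ord(8) divides φ(19) = 18.
Divisors of 18: 1, 2, 3, 6, 9, 18.
Repeated squaring: 8^1 ≡ 8, 8^2 ≡ 7, 8^4 ≡ 11, 8^8 ≡ 7, 8^16 ≡ 11 (mod 19).
Test 8^d mod 19 for each divisor d in increasing order:
8^1 ≡ 8
8^2 ≡ 7
8^3 = 8^2·8^1 ≡ 18
8^6 = 8^4·8^2 ≡ 1  ← first divisor giving 1
The order is 6.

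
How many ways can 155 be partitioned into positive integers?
66493182097

p(n) counts ways to write n as a sum of positive integers (order ignored).
Euler's pentagonal recurrence: p(k) = p(k-1) + p(k-2) - p(k-5) - p(k-7) + p(k-12) + p(k-15) - ... (offsets j(3j∓1)/2, signs ++--, p(0)=1, p(<0)=0).
DP table for k = 0..154: p(0)=1, p(1)=1, p(2)=2, p(3)=3, p(4)=5, p(5)=7, p(6)=11, p(7)=15, p(8)=22, p(9)=30, p(10)=42, p(11)=56, p(12)=77, p(13)=101, p(14)=135, p(15)=176, p(16)=231, p(17)=297, p(18)=385, p(19)=490, p(20)=627, p(21)=792, p(22)=1002, p(23)=1255, p(24)=1575, p(25)=1958, p(26)=2436, p(27)=3010, p(28)=3718, p(29)=4565, p(30)=5604, p(31)=6842, p(32)=8349, p(33)=10143, p(34)=12310, p(35)=14883, p(36)=17977, p(37)=21637, p(38)=26015, p(39)=31185, p(40)=37338, p(41)=44583, p(42)=53174, p(43)=63261, p(44)=75175, p(45)=89134, p(46)=105558, p(47)=124754, p(48)=147273, p(49)=173525, p(50)=204226, p(51)=239943, p(52)=281589, p(53)=329931, p(54)=386155, p(55)=451276, p(56)=526823, p(57)=614154, p(58)=715220, p(59)=831820, p(60)=966467, p(61)=1121505, p(62)=1300156, p(63)=1505499, p(64)=1741630, p(65)=2012558, p(66)=2323520, p(67)=2679689, p(68)=3087735, p(69)=3554345, p(70)=4087968, p(71)=4697205, p(72)=5392783, p(73)=6185689, p(74)=7089500, p(75)=8118264, p(76)=9289091, p(77)=10619863, p(78)=12132164, p(79)=13848650, p(80)=15796476, p(81)=18004327, p(82)=20506255, p(83)=23338469, p(84)=26543660, p(85)=30167357, p(86)=34262962, p(87)=38887673, p(88)=44108109, p(89)=49995925, p(90)=56634173, p(91)=64112359, p(92)=72533807, p(93)=82010177, p(94)=92669720, p(95)=104651419, p(96)=118114304, p(97)=133230930, p(98)=150198136, p(99)=169229875, p(100)=190569292, p(101)=214481126, p(102)=241265379, p(103)=271248950, p(104)=304801365, p(105)=342325709, p(106)=384276336, p(107)=431149389, p(108)=483502844, p(109)=541946240, p(110)=607163746, p(111)=679903203, p(112)=761002156, p(113)=851376628, p(114)=952050665, p(115)=1064144451, p(116)=1188908248, p(117)=1327710076, p(118)=1482074143, p(119)=1653668665, p(120)=1844349560, p(121)=2056148051, p(122)=2291320912, p(123)=2552338241, p(124)=2841940500, p(125)=3163127352, p(126)=3519222692, p(127)=3913864295, p(128)=4351078600, p(129)=4835271870, p(130)=5371315400, p(131)=5964539504, p(132)=6620830889, p(133)=7346629512, p(134)=8149040695, p(135)=9035836076, p(136)=10015581680, p(137)=11097645016, p(138)=12292341831, p(139)=13610949895, p(140)=15065878135, p(141)=16670689208, p(142)=18440293320, p(143)=20390982757, p(144)=22540654445, p(145)=24908858009, p(146)=27517052599, p(147)=30388671978, p(148)=33549419497, p(149)=37027355200, p(150)=40853235313, p(151)=45060624582, p(152)=49686288421, p(153)=54770336324, p(154)=60356673280.
Final step: p(155) = p(154) + p(153) - p(150) - p(148) + p(143) + p(140) - p(133) - p(129) + p(120) + p(115) - p(104) - p(98) + p(85) + p(78) - p(63) - p(55) + p(38) + p(29) - p(10) - p(0)
= 60356673280 + 54770336324 - 40853235313 - 33549419497 + 20390982757 + 15065878135 - 7346629512 - 4835271870 + 1844349560 + 1064144451 - 304801365 - 150198136 + 30167357 + 12132164 - 1505499 - 451276 + 26015 + 4565 - 42 - 1
= 66493182097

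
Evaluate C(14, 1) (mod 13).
1

Using Lucas' theorem:
Write n=14 and k=1 in base 13:
n in base 13: [1, 1]
k in base 13: [0, 1]
C(14,1) mod 13 = ∏ C(n_i, k_i) mod 13
Digit binomials (mod 13): C(1,0) = 1; C(1,1) = 1
Product: 1 × 1 = 1 ≡ 1 (mod 13)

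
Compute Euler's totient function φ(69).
44

69 = 3 × 23
φ(n) = n × ∏(1 - 1/p) for each prime p dividing n
φ(69) = 69 × (1 - 1/3) × (1 - 1/23) = 44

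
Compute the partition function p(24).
1575

p(n) counts ways to write n as a sum of positive integers (order ignored).
Euler's pentagonal recurrence: p(k) = p(k-1) + p(k-2) - p(k-5) - p(k-7) + p(k-12) + p(k-15) - ... (offsets j(3j∓1)/2, signs ++--, p(0)=1, p(<0)=0).
DP table for k = 0..23: p(0)=1, p(1)=1, p(2)=2, p(3)=3, p(4)=5, p(5)=7, p(6)=11, p(7)=15, p(8)=22, p(9)=30, p(10)=42, p(11)=56, p(12)=77, p(13)=101, p(14)=135, p(15)=176, p(16)=231, p(17)=297, p(18)=385, p(19)=490, p(20)=627, p(21)=792, p(22)=1002, p(23)=1255.
Final step: p(24) = p(23) + p(22) - p(19) - p(17) + p(12) + p(9) - p(2)
= 1255 + 1002 - 490 - 297 + 77 + 30 - 2
= 1575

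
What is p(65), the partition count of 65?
2012558

p(n) counts ways to write n as a sum of positive integers (order ignored).
Euler's pentagonal recurrence: p(k) = p(k-1) + p(k-2) - p(k-5) - p(k-7) + p(k-12) + p(k-15) - ... (offsets j(3j∓1)/2, signs ++--, p(0)=1, p(<0)=0).
DP table for k = 0..64: p(0)=1, p(1)=1, p(2)=2, p(3)=3, p(4)=5, p(5)=7, p(6)=11, p(7)=15, p(8)=22, p(9)=30, p(10)=42, p(11)=56, p(12)=77, p(13)=101, p(14)=135, p(15)=176, p(16)=231, p(17)=297, p(18)=385, p(19)=490, p(20)=627, p(21)=792, p(22)=1002, p(23)=1255, p(24)=1575, p(25)=1958, p(26)=2436, p(27)=3010, p(28)=3718, p(29)=4565, p(30)=5604, p(31)=6842, p(32)=8349, p(33)=10143, p(34)=12310, p(35)=14883, p(36)=17977, p(37)=21637, p(38)=26015, p(39)=31185, p(40)=37338, p(41)=44583, p(42)=53174, p(43)=63261, p(44)=75175, p(45)=89134, p(46)=105558, p(47)=124754, p(48)=147273, p(49)=173525, p(50)=204226, p(51)=239943, p(52)=281589, p(53)=329931, p(54)=386155, p(55)=451276, p(56)=526823, p(57)=614154, p(58)=715220, p(59)=831820, p(60)=966467, p(61)=1121505, p(62)=1300156, p(63)=1505499, p(64)=1741630.
Final step: p(65) = p(64) + p(63) - p(60) - p(58) + p(53) + p(50) - p(43) - p(39) + p(30) + p(25) - p(14) - p(8)
= 1741630 + 1505499 - 966467 - 715220 + 329931 + 204226 - 63261 - 31185 + 5604 + 1958 - 135 - 22
= 2012558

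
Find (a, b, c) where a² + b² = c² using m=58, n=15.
(3139, 1740, 3589)

Euclid's formula: a = m² - n², b = 2mn, c = m² + n²
m = 58, n = 15
a = 58² - 15² = 3364 - 225 = 3139
b = 2 × 58 × 15 = 1740
c = 58² + 15² = 3364 + 225 = 3589
Verification: 3139² + 1740² = 9853321 + 3027600 = 12880921 = 3589² ✓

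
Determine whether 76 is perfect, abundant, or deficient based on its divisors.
deficient

Proper divisors of 76: sum = 1 + 2 + 4 + 19 + 38 = 64
Since 64 < 76, 76 is deficient.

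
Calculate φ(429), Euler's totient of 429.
240

429 = 3 × 11 × 13
φ(n) = n × ∏(1 - 1/p) for each prime p dividing n
φ(429) = 429 × (1 - 1/3) × (1 - 1/11) × (1 - 1/13) = 240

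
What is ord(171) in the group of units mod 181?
180

181 is prime, so ord(171) divides φ(181) = 180.
Divisors of 180: 1, 2, 3, 4, 5, 6, 9, 10, 12, 15, 18, 20, 30, 36, 45, 60, 90, 180.
Repeated squaring: 171^1 ≡ 171, 171^2 ≡ 100, 171^4 ≡ 45, 171^8 ≡ 34, 171^16 ≡ 70, 171^32 ≡ 13, 171^64 ≡ 169, 171^128 ≡ 144 (mod 181).
Test 171^d mod 181 for each divisor d in increasing order:
171^1 ≡ 171
171^2 ≡ 100
171^3 = 171^2·171^1 ≡ 86
171^4 ≡ 45
171^5 = 171^4·171^1 ≡ 93
171^6 = 171^4·171^2 ≡ 156
171^9 = 171^8·171^1 ≡ 22
171^10 = 171^8·171^2 ≡ 142
171^12 = 171^8·171^4 ≡ 82
171^15 = 171^8·171^4·171^2·171^1 ≡ 174
171^18 = 171^16·171^2 ≡ 122
171^20 = 171^16·171^4 ≡ 73
171^30 = 171^16·171^8·171^4·171^2 ≡ 49
171^36 = 171^32·171^4 ≡ 42
171^45 = 171^32·171^8·171^4·171^1 ≡ 19
171^60 = 171^32·171^16·171^8·171^4 ≡ 48
171^90 = 171^64·171^16·171^8·171^2 ≡ 180
171^180 = 171^128·171^32·171^16·171^4 ≡ 1  ← first divisor giving 1
The order is 180.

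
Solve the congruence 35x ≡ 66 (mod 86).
x ≡ 24 (mod 86)

gcd(35, 86) = 1, which divides 66, so solutions exist.
Find 35^(-1) mod 86 by the extended Euclidean algorithm:
86 = 2 × 35 + 16  ⟹  16 = (1)·86 + (-2)·35
35 = 2 × 16 + 3  ⟹  3 = (-2)·86 + (5)·35
16 = 5 × 3 + 1  ⟹  1 = (11)·86 + (-27)·35
So (-27)·35 ≡ 1 (mod 86), i.e. 35^(-1) ≡ -27 ≡ 59 (mod 86).
x ≡ 59 × 66 = 3894 ≡ 24 (mod 86).
Check: 35 × 24 = 840 ≡ 66 (mod 86).
Unique solution: x ≡ 24 (mod 86)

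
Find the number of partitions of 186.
1171432692373

p(n) counts ways to write n as a sum of positive integers (order ignored).
Euler's pentagonal recurrence: p(k) = p(k-1) + p(k-2) - p(k-5) - p(k-7) + p(k-12) + p(k-15) - ... (offsets j(3j∓1)/2, signs ++--, p(0)=1, p(<0)=0).
DP table for k = 0..185: p(0)=1, p(1)=1, p(2)=2, p(3)=3, p(4)=5, p(5)=7, p(6)=11, p(7)=15, p(8)=22, p(9)=30, p(10)=42, p(11)=56, p(12)=77, p(13)=101, p(14)=135, p(15)=176, p(16)=231, p(17)=297, p(18)=385, p(19)=490, p(20)=627, p(21)=792, p(22)=1002, p(23)=1255, p(24)=1575, p(25)=1958, p(26)=2436, p(27)=3010, p(28)=3718, p(29)=4565, p(30)=5604, p(31)=6842, p(32)=8349, p(33)=10143, p(34)=12310, p(35)=14883, p(36)=17977, p(37)=21637, p(38)=26015, p(39)=31185, p(40)=37338, p(41)=44583, p(42)=53174, p(43)=63261, p(44)=75175, p(45)=89134, p(46)=105558, p(47)=124754, p(48)=147273, p(49)=173525, p(50)=204226, p(51)=239943, p(52)=281589, p(53)=329931, p(54)=386155, p(55)=451276, p(56)=526823, p(57)=614154, p(58)=715220, p(59)=831820, p(60)=966467, p(61)=1121505, p(62)=1300156, p(63)=1505499, p(64)=1741630, p(65)=2012558, p(66)=2323520, p(67)=2679689, p(68)=3087735, p(69)=3554345, p(70)=4087968, p(71)=4697205, p(72)=5392783, p(73)=6185689, p(74)=7089500, p(75)=8118264, p(76)=9289091, p(77)=10619863, p(78)=12132164, p(79)=13848650, p(80)=15796476, p(81)=18004327, p(82)=20506255, p(83)=23338469, p(84)=26543660, p(85)=30167357, p(86)=34262962, p(87)=38887673, p(88)=44108109, p(89)=49995925, p(90)=56634173, p(91)=64112359, p(92)=72533807, p(93)=82010177, p(94)=92669720, p(95)=104651419, p(96)=118114304, p(97)=133230930, p(98)=150198136, p(99)=169229875, p(100)=190569292, p(101)=214481126, p(102)=241265379, p(103)=271248950, p(104)=304801365, p(105)=342325709, p(106)=384276336, p(107)=431149389, p(108)=483502844, p(109)=541946240, p(110)=607163746, p(111)=679903203, p(112)=761002156, p(113)=851376628, p(114)=952050665, p(115)=1064144451, p(116)=1188908248, p(117)=1327710076, p(118)=1482074143, p(119)=1653668665, p(120)=1844349560, p(121)=2056148051, p(122)=2291320912, p(123)=2552338241, p(124)=2841940500, p(125)=3163127352, p(126)=3519222692, p(127)=3913864295, p(128)=4351078600, p(129)=4835271870, p(130)=5371315400, p(131)=5964539504, p(132)=6620830889, p(133)=7346629512, p(134)=8149040695, p(135)=9035836076, p(136)=10015581680, p(137)=11097645016, p(138)=12292341831, p(139)=13610949895, p(140)=15065878135, p(141)=16670689208, p(142)=18440293320, p(143)=20390982757, p(144)=22540654445, p(145)=24908858009, p(146)=27517052599, p(147)=30388671978, p(148)=33549419497, p(149)=37027355200, p(150)=40853235313, p(151)=45060624582, p(152)=49686288421, p(153)=54770336324, p(154)=60356673280, p(155)=66493182097, p(156)=73232243759, p(157)=80630964769, p(158)=88751778802, p(159)=97662728555, p(160)=107438159466, p(161)=118159068427, p(162)=129913904637, p(163)=142798995930, p(164)=156919475295, p(165)=172389800255, p(166)=189334822579, p(167)=207890420102, p(168)=228204732751, p(169)=250438925115, p(170)=274768617130, p(171)=301384802048, p(172)=330495499613, p(173)=362326859895, p(174)=397125074750, p(175)=435157697830, p(176)=476715857290, p(177)=522115831195, p(178)=571701605655, p(179)=625846753120, p(180)=684957390936, p(181)=749474411781, p(182)=819876908323, p(183)=896684817527, p(184)=980462880430, p(185)=1071823774337.
Final step: p(186) = p(185) + p(184) - p(181) - p(179) + p(174) + p(171) - p(164) - p(160) + p(151) + p(146) - p(135) - p(129) + p(116) + p(109) - p(94) - p(86) + p(69) + p(60) - p(41) - p(31) + p(10)
= 1071823774337 + 980462880430 - 749474411781 - 625846753120 + 397125074750 + 301384802048 - 156919475295 - 107438159466 + 45060624582 + 27517052599 - 9035836076 - 4835271870 + 1188908248 + 541946240 - 92669720 - 34262962 + 3554345 + 966467 - 44583 - 6842 + 42
= 1171432692373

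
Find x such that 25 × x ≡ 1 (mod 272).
185

gcd(25, 272) = 1, so the inverse exists.
Extended Euclidean algorithm on (272, 25):
272 = 10 × 25 + 22  ⟹  22 = (1)·272 + (-10)·25
25 = 1 × 22 + 3  ⟹  3 = (-1)·272 + (11)·25
22 = 7 × 3 + 1  ⟹  1 = (8)·272 + (-87)·25
So (-87)·25 ≡ 1 (mod 272), i.e. 25^(-1) ≡ -87 ≡ 185 (mod 272).
Check: 25 × 185 = 4625 ≡ 1 (mod 272)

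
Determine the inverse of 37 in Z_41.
10

gcd(37, 41) = 1, so the inverse exists.
Extended Euclidean algorithm on (41, 37):
41 = 1 × 37 + 4  ⟹  4 = (1)·41 + (-1)·37
37 = 9 × 4 + 1  ⟹  1 = (-9)·41 + (10)·37
So (10)·37 ≡ 1 (mod 41), i.e. 37^(-1) ≡ 10 (mod 41).
Check: 37 × 10 = 370 ≡ 1 (mod 41)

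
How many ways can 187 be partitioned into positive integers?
1280011042268

p(n) counts ways to write n as a sum of positive integers (order ignored).
Euler's pentagonal recurrence: p(k) = p(k-1) + p(k-2) - p(k-5) - p(k-7) + p(k-12) + p(k-15) - ... (offsets j(3j∓1)/2, signs ++--, p(0)=1, p(<0)=0).
DP table for k = 0..186: p(0)=1, p(1)=1, p(2)=2, p(3)=3, p(4)=5, p(5)=7, p(6)=11, p(7)=15, p(8)=22, p(9)=30, p(10)=42, p(11)=56, p(12)=77, p(13)=101, p(14)=135, p(15)=176, p(16)=231, p(17)=297, p(18)=385, p(19)=490, p(20)=627, p(21)=792, p(22)=1002, p(23)=1255, p(24)=1575, p(25)=1958, p(26)=2436, p(27)=3010, p(28)=3718, p(29)=4565, p(30)=5604, p(31)=6842, p(32)=8349, p(33)=10143, p(34)=12310, p(35)=14883, p(36)=17977, p(37)=21637, p(38)=26015, p(39)=31185, p(40)=37338, p(41)=44583, p(42)=53174, p(43)=63261, p(44)=75175, p(45)=89134, p(46)=105558, p(47)=124754, p(48)=147273, p(49)=173525, p(50)=204226, p(51)=239943, p(52)=281589, p(53)=329931, p(54)=386155, p(55)=451276, p(56)=526823, p(57)=614154, p(58)=715220, p(59)=831820, p(60)=966467, p(61)=1121505, p(62)=1300156, p(63)=1505499, p(64)=1741630, p(65)=2012558, p(66)=2323520, p(67)=2679689, p(68)=3087735, p(69)=3554345, p(70)=4087968, p(71)=4697205, p(72)=5392783, p(73)=6185689, p(74)=7089500, p(75)=8118264, p(76)=9289091, p(77)=10619863, p(78)=12132164, p(79)=13848650, p(80)=15796476, p(81)=18004327, p(82)=20506255, p(83)=23338469, p(84)=26543660, p(85)=30167357, p(86)=34262962, p(87)=38887673, p(88)=44108109, p(89)=49995925, p(90)=56634173, p(91)=64112359, p(92)=72533807, p(93)=82010177, p(94)=92669720, p(95)=104651419, p(96)=118114304, p(97)=133230930, p(98)=150198136, p(99)=169229875, p(100)=190569292, p(101)=214481126, p(102)=241265379, p(103)=271248950, p(104)=304801365, p(105)=342325709, p(106)=384276336, p(107)=431149389, p(108)=483502844, p(109)=541946240, p(110)=607163746, p(111)=679903203, p(112)=761002156, p(113)=851376628, p(114)=952050665, p(115)=1064144451, p(116)=1188908248, p(117)=1327710076, p(118)=1482074143, p(119)=1653668665, p(120)=1844349560, p(121)=2056148051, p(122)=2291320912, p(123)=2552338241, p(124)=2841940500, p(125)=3163127352, p(126)=3519222692, p(127)=3913864295, p(128)=4351078600, p(129)=4835271870, p(130)=5371315400, p(131)=5964539504, p(132)=6620830889, p(133)=7346629512, p(134)=8149040695, p(135)=9035836076, p(136)=10015581680, p(137)=11097645016, p(138)=12292341831, p(139)=13610949895, p(140)=15065878135, p(141)=16670689208, p(142)=18440293320, p(143)=20390982757, p(144)=22540654445, p(145)=24908858009, p(146)=27517052599, p(147)=30388671978, p(148)=33549419497, p(149)=37027355200, p(150)=40853235313, p(151)=45060624582, p(152)=49686288421, p(153)=54770336324, p(154)=60356673280, p(155)=66493182097, p(156)=73232243759, p(157)=80630964769, p(158)=88751778802, p(159)=97662728555, p(160)=107438159466, p(161)=118159068427, p(162)=129913904637, p(163)=142798995930, p(164)=156919475295, p(165)=172389800255, p(166)=189334822579, p(167)=207890420102, p(168)=228204732751, p(169)=250438925115, p(170)=274768617130, p(171)=301384802048, p(172)=330495499613, p(173)=362326859895, p(174)=397125074750, p(175)=435157697830, p(176)=476715857290, p(177)=522115831195, p(178)=571701605655, p(179)=625846753120, p(180)=684957390936, p(181)=749474411781, p(182)=819876908323, p(183)=896684817527, p(184)=980462880430, p(185)=1071823774337, p(186)=1171432692373.
Final step: p(187) = p(186) + p(185) - p(182) - p(180) + p(175) + p(172) - p(165) - p(161) + p(152) + p(147) - p(136) - p(130) + p(117) + p(110) - p(95) - p(87) + p(70) + p(61) - p(42) - p(32) + p(11) + p(0)
= 1171432692373 + 1071823774337 - 819876908323 - 684957390936 + 435157697830 + 330495499613 - 172389800255 - 118159068427 + 49686288421 + 30388671978 - 10015581680 - 5371315400 + 1327710076 + 607163746 - 104651419 - 38887673 + 4087968 + 1121505 - 53174 - 8349 + 56 + 1
= 1280011042268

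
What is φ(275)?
200

275 = 5^2 × 11
φ(n) = n × ∏(1 - 1/p) for each prime p dividing n
φ(275) = 275 × (1 - 1/5) × (1 - 1/11) = 200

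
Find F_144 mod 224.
0

Matrix identity: Q^n = [[F_(n+1), F_n], [F_n, F_(n-1)]] with Q = [[1,1],[1,0]].
n = 144 = 10010000₂. Square-and-multiply, entries mod 224:
Q^1 = [[1,1],[1,0]]
Q^2 = (Q^1)² = [[2,1],[1,1]]
Q^4 = (Q^2)² = [[5,3],[3,2]]
Q^9 = (Q^4)²·Q = [[55,34],[34,21]]
Q^18 = (Q^9)² = [[149,120],[120,29]]
Q^36 = (Q^18)² = [[89,80],[80,9]]
Q^72 = (Q^36)² = [[209,0],[0,209]]
Q^144 = (Q^72)² = [[1,0],[0,1]]
F_144 mod 224 = Q^144[0][1] = 0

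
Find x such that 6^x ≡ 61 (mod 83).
20

Baby-step giant-step with step n = ⌈√83⌉ = 10.
Baby steps 6^j mod 83 (j:value) for j=0..9: 0:1, 1:6, 2:36, 3:50, 4:51, 5:57, 6:10, 7:60, 8:28, 9:2.
Giant-step multiplier: 6^(-10) ≡ 6^(82-10) = 6^72 ≡ 7 (mod 83).
Giant steps γ_i = 61·7^i mod 83: γ_0=61, γ_1=12, γ_2=1 (in table at j=0).
x = i·n + j = 2·10 + 0 = 20.
Check: 6^20 ≡ 61 (mod 83).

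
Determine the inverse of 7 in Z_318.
91

gcd(7, 318) = 1, so the inverse exists.
Extended Euclidean algorithm on (318, 7):
318 = 45 × 7 + 3  ⟹  3 = (1)·318 + (-45)·7
7 = 2 × 3 + 1  ⟹  1 = (-2)·318 + (91)·7
So (91)·7 ≡ 1 (mod 318), i.e. 7^(-1) ≡ 91 (mod 318).
Check: 7 × 91 = 637 ≡ 1 (mod 318)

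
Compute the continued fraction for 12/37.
[0; 3, 12]

Euclidean algorithm steps:
12 = 0 × 37 + 12
37 = 3 × 12 + 1
12 = 12 × 1 + 0
Continued fraction: [0; 3, 12]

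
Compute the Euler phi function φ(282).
92

282 = 2 × 3 × 47
φ(n) = n × ∏(1 - 1/p) for each prime p dividing n
φ(282) = 282 × (1 - 1/2) × (1 - 1/3) × (1 - 1/47) = 92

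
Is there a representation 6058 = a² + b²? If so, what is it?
27² + 73² (a=27, b=73)

Factorization: 6058 = 2 × 13 × 233
By Fermat: n is sum of two squares iff every prime p ≡ 3 (mod 4) appears to even power.
All primes ≡ 3 (mod 4) appear to even power.
Search a = 0, 1, 2, … for 6058 - a² a perfect square: first hit at a = 27: 6058 - 729 = 5329 = 73².
6058 = 27² + 73² = 729 + 5329 ✓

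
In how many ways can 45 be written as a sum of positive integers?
89134

p(n) counts ways to write n as a sum of positive integers (order ignored).
Euler's pentagonal recurrence: p(k) = p(k-1) + p(k-2) - p(k-5) - p(k-7) + p(k-12) + p(k-15) - ... (offsets j(3j∓1)/2, signs ++--, p(0)=1, p(<0)=0).
DP table for k = 0..44: p(0)=1, p(1)=1, p(2)=2, p(3)=3, p(4)=5, p(5)=7, p(6)=11, p(7)=15, p(8)=22, p(9)=30, p(10)=42, p(11)=56, p(12)=77, p(13)=101, p(14)=135, p(15)=176, p(16)=231, p(17)=297, p(18)=385, p(19)=490, p(20)=627, p(21)=792, p(22)=1002, p(23)=1255, p(24)=1575, p(25)=1958, p(26)=2436, p(27)=3010, p(28)=3718, p(29)=4565, p(30)=5604, p(31)=6842, p(32)=8349, p(33)=10143, p(34)=12310, p(35)=14883, p(36)=17977, p(37)=21637, p(38)=26015, p(39)=31185, p(40)=37338, p(41)=44583, p(42)=53174, p(43)=63261, p(44)=75175.
Final step: p(45) = p(44) + p(43) - p(40) - p(38) + p(33) + p(30) - p(23) - p(19) + p(10) + p(5)
= 75175 + 63261 - 37338 - 26015 + 10143 + 5604 - 1255 - 490 + 42 + 7
= 89134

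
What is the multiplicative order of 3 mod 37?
18

37 is prime, so ord(3) divides φ(37) = 36.
Divisors of 36: 1, 2, 3, 4, 6, 9, 12, 18, 36.
Repeated squaring: 3^1 ≡ 3, 3^2 ≡ 9, 3^4 ≡ 7, 3^8 ≡ 12, 3^16 ≡ 33, 3^32 ≡ 16 (mod 37).
Test 3^d mod 37 for each divisor d in increasing order:
3^1 ≡ 3
3^2 ≡ 9
3^3 = 3^2·3^1 ≡ 27
3^4 ≡ 7
3^6 = 3^4·3^2 ≡ 26
3^9 = 3^8·3^1 ≡ 36
3^12 = 3^8·3^4 ≡ 10
3^18 = 3^16·3^2 ≡ 1  ← first divisor giving 1
The order is 18.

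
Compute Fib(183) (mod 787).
757

Matrix identity: Q^n = [[F_(n+1), F_n], [F_n, F_(n-1)]] with Q = [[1,1],[1,0]].
n = 183 = 10110111₂. Square-and-multiply, entries mod 787:
Q^1 = [[1,1],[1,0]]
Q^2 = (Q^1)² = [[2,1],[1,1]]
Q^5 = (Q^2)²·Q = [[8,5],[5,3]]
Q^11 = (Q^5)²·Q = [[144,89],[89,55]]
Q^22 = (Q^11)² = [[325,397],[397,715]]
Q^45 = (Q^22)²·Q = [[81,376],[376,492]]
Q^91 = (Q^45)²·Q = [[578,768],[768,597]]
Q^183 = (Q^91)²·Q = [[468,757],[757,498]]
F_183 mod 787 = Q^183[0][1] = 757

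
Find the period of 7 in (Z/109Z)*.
27

109 is prime, so ord(7) divides φ(109) = 108.
Divisors of 108: 1, 2, 3, 4, 6, 9, 12, 18, 27, 36, 54, 108.
Repeated squaring: 7^1 ≡ 7, 7^2 ≡ 49, 7^4 ≡ 3, 7^8 ≡ 9, 7^16 ≡ 81, 7^32 ≡ 21, 7^64 ≡ 5 (mod 109).
Test 7^d mod 109 for each divisor d in increasing order:
7^1 ≡ 7
7^2 ≡ 49
7^3 = 7^2·7^1 ≡ 16
7^4 ≡ 3
7^6 = 7^4·7^2 ≡ 38
7^9 = 7^8·7^1 ≡ 63
7^12 = 7^8·7^4 ≡ 27
7^18 = 7^16·7^2 ≡ 45
7^27 = 7^16·7^8·7^2·7^1 ≡ 1  ← first divisor giving 1
The order is 27.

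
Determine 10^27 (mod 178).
36

Repeated squaring. Binary of 27 = 11011.
10^1 ≡ 10 (mod 178); 10^2 ≡ 100 (mod 178); 10^4 ≡ 32 (mod 178); 10^8 ≡ 134 (mod 178); 10^16 ≡ 156 (mod 178)
10^27 = 10^1 × 10^2 × 10^8 × 10^16 ≡ 36 (mod 178)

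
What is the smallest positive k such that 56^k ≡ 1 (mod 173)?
86

173 is prime, so ord(56) divides φ(173) = 172.
Divisors of 172: 1, 2, 4, 43, 86, 172.
Repeated squaring: 56^1 ≡ 56, 56^2 ≡ 22, 56^4 ≡ 138, 56^8 ≡ 14, 56^16 ≡ 23, 56^32 ≡ 10, 56^64 ≡ 100, 56^128 ≡ 139 (mod 173).
Test 56^d mod 173 for each divisor d in increasing order:
56^1 ≡ 56
56^2 ≡ 22
56^4 ≡ 138
56^43 = 56^32·56^8·56^2·56^1 ≡ 172
56^86 = 56^64·56^16·56^4·56^2 ≡ 1  ← first divisor giving 1
The order is 86.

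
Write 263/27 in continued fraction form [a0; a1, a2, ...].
[9; 1, 2, 1, 6]

Euclidean algorithm steps:
263 = 9 × 27 + 20
27 = 1 × 20 + 7
20 = 2 × 7 + 6
7 = 1 × 6 + 1
6 = 6 × 1 + 0
Continued fraction: [9; 1, 2, 1, 6]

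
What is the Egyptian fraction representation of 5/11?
1/3 + 1/9 + 1/99

Greedy algorithm:
5/11: ceiling(11/5) = 3, use 1/3
4/33: ceiling(33/4) = 9, use 1/9
1/99: ceiling(99/1) = 99, use 1/99
Result: 5/11 = 1/3 + 1/9 + 1/99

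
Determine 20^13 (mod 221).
46

Repeated squaring. Binary of 13 = 1101.
20^1 ≡ 20 (mod 221); 20^2 ≡ 179 (mod 221); 20^4 ≡ 217 (mod 221); 20^8 ≡ 16 (mod 221)
20^13 = 20^1 × 20^4 × 20^8 ≡ 46 (mod 221)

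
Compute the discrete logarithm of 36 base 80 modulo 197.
84

Baby-step giant-step with step n = ⌈√197⌉ = 15.
Baby steps 80^j mod 197 (j:value) for j=0..14: 0:1, 1:80, 2:96, 3:194, 4:154, 5:106, 6:9, 7:129, 8:76, 9:170, 10:7, 11:166, 12:81, 13:176, 14:93.
Giant-step multiplier: 80^(-15) ≡ 80^(196-15) = 80^181 ≡ 167 (mod 197).
Giant steps γ_i = 36·167^i mod 197: γ_0=36, γ_1=102, γ_2=92, γ_3=195, γ_4=60, γ_5=170 (in table at j=9).
x = i·n + j = 5·15 + 9 = 84.
Check: 80^84 ≡ 36 (mod 197).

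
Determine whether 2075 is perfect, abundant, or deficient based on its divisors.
deficient

Proper divisors of 2075: sum = 1 + 5 + 25 + 83 + 415 = 529
Since 529 < 2075, 2075 is deficient.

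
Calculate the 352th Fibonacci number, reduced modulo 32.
27

Matrix identity: Q^n = [[F_(n+1), F_n], [F_n, F_(n-1)]] with Q = [[1,1],[1,0]].
n = 352 = 101100000₂. Square-and-multiply, entries mod 32:
Q^1 = [[1,1],[1,0]]
Q^2 = (Q^1)² = [[2,1],[1,1]]
Q^5 = (Q^2)²·Q = [[8,5],[5,3]]
Q^11 = (Q^5)²·Q = [[16,25],[25,23]]
Q^22 = (Q^11)² = [[17,15],[15,2]]
Q^44 = (Q^22)² = [[2,29],[29,5]]
Q^88 = (Q^44)² = [[13,11],[11,2]]
Q^176 = (Q^88)² = [[2,5],[5,29]]
Q^352 = (Q^176)² = [[29,27],[27,2]]
F_352 mod 32 = Q^352[0][1] = 27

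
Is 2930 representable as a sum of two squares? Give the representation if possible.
11² + 53² (a=11, b=53)

Factorization: 2930 = 2 × 5 × 293
By Fermat: n is sum of two squares iff every prime p ≡ 3 (mod 4) appears to even power.
All primes ≡ 3 (mod 4) appear to even power.
Search a = 0, 1, 2, … for 2930 - a² a perfect square: first hit at a = 11: 2930 - 121 = 2809 = 53².
2930 = 11² + 53² = 121 + 2809 ✓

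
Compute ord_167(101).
166

167 is prime, so ord(101) divides φ(167) = 166.
Divisors of 166: 1, 2, 83, 166.
Repeated squaring: 101^1 ≡ 101, 101^2 ≡ 14, 101^4 ≡ 29, 101^8 ≡ 6, 101^16 ≡ 36, 101^32 ≡ 127, 101^64 ≡ 97, 101^128 ≡ 57 (mod 167).
Test 101^d mod 167 for each divisor d in increasing order:
101^1 ≡ 101
101^2 ≡ 14
101^83 = 101^64·101^16·101^2·101^1 ≡ 166
101^166 = 101^128·101^32·101^4·101^2 ≡ 1  ← first divisor giving 1
The order is 166.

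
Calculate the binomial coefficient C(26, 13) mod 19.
0

Using Lucas' theorem:
Write n=26 and k=13 in base 19:
n in base 19: [1, 7]
k in base 19: [0, 13]
C(26,13) mod 19 = ∏ C(n_i, k_i) mod 19
Digit binomials (mod 19): C(1,0) = 1; C(7,13) = 0 (k_i > n_i)
Product: 1 × 0 = 0 ≡ 0 (mod 19)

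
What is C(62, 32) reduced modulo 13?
12

Using Lucas' theorem:
Write n=62 and k=32 in base 13:
n in base 13: [4, 10]
k in base 13: [2, 6]
C(62,32) mod 13 = ∏ C(n_i, k_i) mod 13
Digit binomials (mod 13): C(4,2) = 6; C(10,6) = 210 ≡ 2
Product: 6 × 2 = 12 ≡ 12 (mod 13)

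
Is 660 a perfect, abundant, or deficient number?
abundant

Proper divisors of 660: sum = 1 + 2 + 3 + 4 + 5 + 6 + 10 + 11 + ... + 132 + 165 + 220 + 330 (23 divisors) = 1356
Since 1356 > 660, 660 is abundant.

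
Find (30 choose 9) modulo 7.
4

Using Lucas' theorem:
Write n=30 and k=9 in base 7:
n in base 7: [4, 2]
k in base 7: [1, 2]
C(30,9) mod 7 = ∏ C(n_i, k_i) mod 7
Digit binomials (mod 7): C(4,1) = 4; C(2,2) = 1
Product: 4 × 1 = 4 ≡ 4 (mod 7)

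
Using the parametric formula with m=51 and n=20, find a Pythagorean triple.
(2201, 2040, 3001)

Euclid's formula: a = m² - n², b = 2mn, c = m² + n²
m = 51, n = 20
a = 51² - 20² = 2601 - 400 = 2201
b = 2 × 51 × 20 = 2040
c = 51² + 20² = 2601 + 400 = 3001
Verification: 2201² + 2040² = 4844401 + 4161600 = 9006001 = 3001² ✓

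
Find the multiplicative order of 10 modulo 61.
60

61 is prime, so ord(10) divides φ(61) = 60.
Divisors of 60: 1, 2, 3, 4, 5, 6, 10, 12, 15, 20, 30, 60.
Repeated squaring: 10^1 ≡ 10, 10^2 ≡ 39, 10^4 ≡ 57, 10^8 ≡ 16, 10^16 ≡ 12, 10^32 ≡ 22 (mod 61).
Test 10^d mod 61 for each divisor d in increasing order:
10^1 ≡ 10
10^2 ≡ 39
10^3 = 10^2·10^1 ≡ 24
10^4 ≡ 57
10^5 = 10^4·10^1 ≡ 21
10^6 = 10^4·10^2 ≡ 27
10^10 = 10^8·10^2 ≡ 14
10^12 = 10^8·10^4 ≡ 58
10^15 = 10^8·10^4·10^2·10^1 ≡ 50
10^20 = 10^16·10^4 ≡ 13
10^30 = 10^16·10^8·10^4·10^2 ≡ 60
10^60 = 10^32·10^16·10^8·10^4 ≡ 1  ← first divisor giving 1
The order is 60.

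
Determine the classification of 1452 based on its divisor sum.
abundant

Proper divisors of 1452: sum = 1 + 2 + 3 + 4 + 6 + 11 + 12 + 22 + ... + 242 + 363 + 484 + 726 (17 divisors) = 2272
Since 2272 > 1452, 1452 is abundant.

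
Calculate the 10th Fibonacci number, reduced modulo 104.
55

Matrix identity: Q^n = [[F_(n+1), F_n], [F_n, F_(n-1)]] with Q = [[1,1],[1,0]].
n = 10 = 1010₂. Square-and-multiply, entries mod 104:
Q^1 = [[1,1],[1,0]]
Q^2 = (Q^1)² = [[2,1],[1,1]]
Q^5 = (Q^2)²·Q = [[8,5],[5,3]]
Q^10 = (Q^5)² = [[89,55],[55,34]]
F_10 mod 104 = Q^10[0][1] = 55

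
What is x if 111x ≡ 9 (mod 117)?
x ≡ 18 (mod 39)

gcd(111, 117) = 3, which divides 9, so solutions exist.
Divide through by 3: 37x ≡ 3 (mod 39).
Find 37^(-1) mod 39 by the extended Euclidean algorithm:
39 = 1 × 37 + 2  ⟹  2 = (1)·39 + (-1)·37
37 = 18 × 2 + 1  ⟹  1 = (-18)·39 + (19)·37
So (19)·37 ≡ 1 (mod 39), i.e. 37^(-1) ≡ 19 (mod 39).
x ≡ 19 × 3 = 57 ≡ 18 (mod 39).
Check: 111 × 18 = 1998 ≡ 9 (mod 117).
x ≡ 18 (mod 39), giving 3 solutions mod 117.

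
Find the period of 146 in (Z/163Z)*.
27

163 is prime, so ord(146) divides φ(163) = 162.
Divisors of 162: 1, 2, 3, 6, 9, 18, 27, 54, 81, 162.
Repeated squaring: 146^1 ≡ 146, 146^2 ≡ 126, 146^4 ≡ 65, 146^8 ≡ 150, 146^16 ≡ 6, 146^32 ≡ 36, 146^64 ≡ 155, 146^128 ≡ 64 (mod 163).
Test 146^d mod 163 for each divisor d in increasing order:
146^1 ≡ 146
146^2 ≡ 126
146^3 = 146^2·146^1 ≡ 140
146^6 = 146^4·146^2 ≡ 40
146^9 = 146^8·146^1 ≡ 58
146^18 = 146^16·146^2 ≡ 104
146^27 = 146^16·146^8·146^2·146^1 ≡ 1  ← first divisor giving 1
The order is 27.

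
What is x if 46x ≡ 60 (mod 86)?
x ≡ 20 (mod 43)

gcd(46, 86) = 2, which divides 60, so solutions exist.
Divide through by 2: 23x ≡ 30 (mod 43).
Find 23^(-1) mod 43 by the extended Euclidean algorithm:
43 = 1 × 23 + 20  ⟹  20 = (1)·43 + (-1)·23
23 = 1 × 20 + 3  ⟹  3 = (-1)·43 + (2)·23
20 = 6 × 3 + 2  ⟹  2 = (7)·43 + (-13)·23
3 = 1 × 2 + 1  ⟹  1 = (-8)·43 + (15)·23
So (15)·23 ≡ 1 (mod 43), i.e. 23^(-1) ≡ 15 (mod 43).
x ≡ 15 × 30 = 450 ≡ 20 (mod 43).
Check: 46 × 20 = 920 ≡ 60 (mod 86).
x ≡ 20 (mod 43), giving 2 solutions mod 86.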